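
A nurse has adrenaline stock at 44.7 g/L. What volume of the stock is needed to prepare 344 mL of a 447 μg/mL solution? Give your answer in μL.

447 μg/mL = 0.447 g/L.
V₁ = C₂V₂/C₁ = 0.447 × 344 / 44.7 = 3.44 mL = 3440 μL.

3440 μL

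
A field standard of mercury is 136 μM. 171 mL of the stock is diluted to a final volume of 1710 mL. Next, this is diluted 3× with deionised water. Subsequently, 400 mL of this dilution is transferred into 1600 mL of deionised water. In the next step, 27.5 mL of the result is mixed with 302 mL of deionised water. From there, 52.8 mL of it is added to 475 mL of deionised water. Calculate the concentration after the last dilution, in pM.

7570 pM

Overall dilution factor = 10 × 3 × 5 × 11.98 × 9.996 = 1.80 × 10⁴.
136 μM / 1.80 × 10⁴ = 7.57 × 10⁻³ μM = 7570 pM.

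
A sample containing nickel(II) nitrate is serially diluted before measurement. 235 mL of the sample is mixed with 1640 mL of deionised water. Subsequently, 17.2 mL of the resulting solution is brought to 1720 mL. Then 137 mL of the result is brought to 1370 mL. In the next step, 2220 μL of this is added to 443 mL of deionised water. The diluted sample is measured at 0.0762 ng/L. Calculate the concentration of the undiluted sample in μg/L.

122 μg/L

Overall dilution factor = 7.979 × 100 × 10 × 200.5 = 1.60 × 10⁶.
Original = 0.0762 ng/L × 1.60 × 10⁶ = 1.22 × 10⁵ ng/L = 122 μg/L.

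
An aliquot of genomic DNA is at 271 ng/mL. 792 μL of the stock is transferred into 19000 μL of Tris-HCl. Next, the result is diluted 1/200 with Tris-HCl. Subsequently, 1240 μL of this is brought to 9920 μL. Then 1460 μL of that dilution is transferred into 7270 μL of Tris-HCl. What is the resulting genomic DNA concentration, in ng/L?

Overall dilution factor = 24.99 × 200 × 8 × 5.979 = 2.39 × 10⁵.
271 ng/mL / 2.39 × 10⁵ = 1.13 × 10⁻³ ng/mL = 1.13 ng/L.

1.13 ng/L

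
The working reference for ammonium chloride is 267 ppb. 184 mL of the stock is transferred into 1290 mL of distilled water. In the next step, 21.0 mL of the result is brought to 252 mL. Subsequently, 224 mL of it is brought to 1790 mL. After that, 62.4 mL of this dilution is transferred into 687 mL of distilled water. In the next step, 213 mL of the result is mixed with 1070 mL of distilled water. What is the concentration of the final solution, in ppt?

4.80 ppt

Overall dilution factor = 8.011 × 12 × 7.991 × 12.01 × 6.023 = 5.56 × 10⁴.
267 ppb / 5.56 × 10⁴ = 4.80 × 10⁻³ ppb = 4.80 ppt.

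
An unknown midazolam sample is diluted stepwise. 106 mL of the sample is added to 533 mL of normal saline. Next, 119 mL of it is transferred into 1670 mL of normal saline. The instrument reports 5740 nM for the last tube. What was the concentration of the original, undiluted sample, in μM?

Overall dilution factor = 6.028 × 15.03 = 90.6.
Original = 5740 nM × 90.6 = 5.20 × 10⁵ nM = 520 μM.

520 μM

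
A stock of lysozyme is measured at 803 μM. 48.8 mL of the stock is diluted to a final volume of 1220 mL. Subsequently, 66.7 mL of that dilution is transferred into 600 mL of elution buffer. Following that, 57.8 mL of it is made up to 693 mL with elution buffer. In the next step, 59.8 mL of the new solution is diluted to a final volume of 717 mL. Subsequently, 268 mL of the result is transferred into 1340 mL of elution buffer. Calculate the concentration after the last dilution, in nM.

3.73 nM

Overall dilution factor = 25 × 9.996 × 11.99 × 11.99 × 6 = 2.16 × 10⁵.
803 μM / 2.16 × 10⁵ = 3.73 × 10⁻³ μM = 3.73 nM.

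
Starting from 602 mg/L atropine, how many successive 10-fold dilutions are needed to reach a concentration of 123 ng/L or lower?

7

Need 10ⁿ ≥ 4.89 × 10⁶, so n ≥ log(4.89 × 10⁶)/log(10) = 6.69.
Minimum whole steps: n = 7.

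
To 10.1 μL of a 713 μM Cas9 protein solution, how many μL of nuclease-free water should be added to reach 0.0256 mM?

0.0256 mM = 25.6 μM.
V₂ = C₁V₁/C₂ = 713 × 10.1 / 25.6 = 281 μL.
Diluent to add = V₂ − V₁ = 281 − 10.1 = 271 μL.

271 μL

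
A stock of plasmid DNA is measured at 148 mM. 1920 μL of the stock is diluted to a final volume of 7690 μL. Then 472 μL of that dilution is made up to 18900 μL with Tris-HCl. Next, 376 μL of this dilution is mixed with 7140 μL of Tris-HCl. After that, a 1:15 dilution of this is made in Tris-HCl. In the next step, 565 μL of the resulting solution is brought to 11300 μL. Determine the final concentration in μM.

0.154 μM

Overall dilution factor = 4.005 × 40.04 × 19.99 × 15 × 20 = 9.62 × 10⁵.
148 mM / 9.62 × 10⁵ = 1.54 × 10⁻⁴ mM = 0.154 μM.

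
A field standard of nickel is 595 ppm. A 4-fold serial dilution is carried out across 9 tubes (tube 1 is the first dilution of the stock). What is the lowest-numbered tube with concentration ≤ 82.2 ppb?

tube 7

Tube n has concentration 595 ppm / 4ⁿ.
Need 4ⁿ ≥ 595 ppm / 82.2 ppb = 7238, so n ≥ 6.41.
First such tube: n = 7.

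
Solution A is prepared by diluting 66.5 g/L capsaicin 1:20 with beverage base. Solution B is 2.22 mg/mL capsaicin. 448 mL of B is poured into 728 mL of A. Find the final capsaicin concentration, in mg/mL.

C_A = 66.5 g/L / 20 = 3.33 g/L.
C_B = 2.22 mg/mL = 2.22 g/L.
C_mix = (C_A·V_A + C_B·V_B)/(V_A + V_B) = (3.33×728 + 2.22×448) / 1176 = 2.90 g/L = 2.90 mg/mL.

2.90 mg/mL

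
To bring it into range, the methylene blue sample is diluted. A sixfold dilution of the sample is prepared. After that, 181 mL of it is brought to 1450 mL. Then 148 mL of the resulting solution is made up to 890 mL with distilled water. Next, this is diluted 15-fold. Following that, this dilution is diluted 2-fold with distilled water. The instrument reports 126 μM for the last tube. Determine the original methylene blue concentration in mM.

1090 mM

Overall dilution factor = 6 × 8.011 × 6.014 × 15 × 2 = 8671.
Original = 126 μM × 8671 = 1.09 × 10⁶ μM = 1090 mM.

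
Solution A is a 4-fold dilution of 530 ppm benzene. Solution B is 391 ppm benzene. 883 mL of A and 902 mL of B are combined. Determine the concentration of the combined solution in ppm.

C_A = 530 ppm / 4 = 132 ppm.
C_mix = (C_A·V_A + C_B·V_B)/(V_A + V_B) = (132×883 + 391×902) / 1785 = 263 ppm.

263 ppm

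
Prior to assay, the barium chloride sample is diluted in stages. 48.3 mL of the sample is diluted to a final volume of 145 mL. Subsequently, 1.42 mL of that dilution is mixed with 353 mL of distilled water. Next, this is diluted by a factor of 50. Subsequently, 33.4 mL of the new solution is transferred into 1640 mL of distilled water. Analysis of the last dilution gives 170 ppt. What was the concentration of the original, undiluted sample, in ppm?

319 ppm

Overall dilution factor = 3.002 × 249.6 × 50 × 50.10 = 1.88 × 10⁶.
Original = 170 ppt × 1.88 × 10⁶ = 3.19 × 10⁸ ppt = 319 ppm.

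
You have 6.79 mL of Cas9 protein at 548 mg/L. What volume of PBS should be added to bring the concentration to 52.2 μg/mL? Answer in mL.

52.2 μg/mL = 52.2 mg/L.
V₂ = C₁V₁/C₂ = 548 × 6.79 / 52.2 = 71.3 mL.
Diluent to add = V₂ − V₁ = 71.3 − 6.79 = 64.5 mL.

64.5 mL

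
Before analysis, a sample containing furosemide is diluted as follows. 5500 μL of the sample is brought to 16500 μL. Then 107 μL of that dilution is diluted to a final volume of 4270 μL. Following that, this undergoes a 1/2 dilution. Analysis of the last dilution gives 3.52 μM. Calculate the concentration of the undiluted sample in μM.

843 μM

Overall dilution factor = 3 × 39.91 × 2 = 239.
Original = 3.52 μM × 239 = 843 μM.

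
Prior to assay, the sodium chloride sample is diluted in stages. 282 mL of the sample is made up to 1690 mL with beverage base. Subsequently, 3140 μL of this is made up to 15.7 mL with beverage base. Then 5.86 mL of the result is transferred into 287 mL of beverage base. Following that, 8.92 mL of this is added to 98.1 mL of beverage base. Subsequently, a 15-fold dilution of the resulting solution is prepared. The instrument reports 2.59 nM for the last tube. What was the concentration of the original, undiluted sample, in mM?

0.698 mM

Overall dilution factor = 5.993 × 5 × 49.98 × 12.00 × 15 = 2.70 × 10⁵.
Original = 2.59 nM × 2.70 × 10⁵ = 6.98 × 10⁵ nM = 0.698 mM.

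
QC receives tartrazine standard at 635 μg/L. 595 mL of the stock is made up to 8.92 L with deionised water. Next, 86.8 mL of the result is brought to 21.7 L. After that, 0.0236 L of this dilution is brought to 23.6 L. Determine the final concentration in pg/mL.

0.169 pg/mL

Overall dilution factor = 14.99 × 250 × 1000 = 3.75 × 10⁶.
635 μg/L / 3.75 × 10⁶ = 1.69 × 10⁻⁴ μg/L = 0.169 pg/mL.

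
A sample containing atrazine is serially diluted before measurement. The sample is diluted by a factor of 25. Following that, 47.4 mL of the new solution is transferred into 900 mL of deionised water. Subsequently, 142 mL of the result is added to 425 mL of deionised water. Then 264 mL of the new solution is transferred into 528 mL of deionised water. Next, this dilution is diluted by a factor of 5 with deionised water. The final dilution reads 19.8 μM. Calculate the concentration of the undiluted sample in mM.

Overall dilution factor = 25 × 19.99 × 3.993 × 3 × 5 = 2.99 × 10⁴.
Original = 19.8 μM × 2.99 × 10⁴ = 5.93 × 10⁵ μM = 593 mM.

593 mM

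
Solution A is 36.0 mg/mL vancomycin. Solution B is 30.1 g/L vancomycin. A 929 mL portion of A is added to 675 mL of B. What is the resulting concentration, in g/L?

33.5 g/L

C_B = 30.1 g/L = 30.1 mg/mL.
C_mix = (C_A·V_A + C_B·V_B)/(V_A + V_B) = (36.0×929 + 30.1×675) / 1604 = 33.5 mg/mL = 33.5 g/L.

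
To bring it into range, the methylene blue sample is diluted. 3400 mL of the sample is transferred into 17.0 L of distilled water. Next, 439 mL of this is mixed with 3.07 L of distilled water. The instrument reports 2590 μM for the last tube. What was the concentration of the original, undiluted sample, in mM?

124 mM

Overall dilution factor = 6 × 7.993 = 48.0.
Original = 2590 μM × 48.0 = 1.24 × 10⁵ μM = 124 mM.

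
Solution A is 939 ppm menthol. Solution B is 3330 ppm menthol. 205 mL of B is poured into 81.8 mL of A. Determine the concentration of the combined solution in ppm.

C_mix = (C_A·V_A + C_B·V_B)/(V_A + V_B) = (939×81.8 + 3330×205) / 286.8 = 2648 ppm.

2650 ppm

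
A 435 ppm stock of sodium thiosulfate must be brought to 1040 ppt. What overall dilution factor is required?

Factor = C₀/C_target = 435 ppm / 1040 ppt = 4.18 × 10⁵.

4.18 × 10⁵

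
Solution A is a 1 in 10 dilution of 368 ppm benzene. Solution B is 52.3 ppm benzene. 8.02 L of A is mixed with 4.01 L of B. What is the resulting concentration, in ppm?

C_A = 368 ppm / 10 = 36.8 ppm.
C_mix = (C_A·V_A + C_B·V_B)/(V_A + V_B) = (36.8×8.02 + 52.3×4.01) / 12.03 = 42.0 ppm.

42.0 ppm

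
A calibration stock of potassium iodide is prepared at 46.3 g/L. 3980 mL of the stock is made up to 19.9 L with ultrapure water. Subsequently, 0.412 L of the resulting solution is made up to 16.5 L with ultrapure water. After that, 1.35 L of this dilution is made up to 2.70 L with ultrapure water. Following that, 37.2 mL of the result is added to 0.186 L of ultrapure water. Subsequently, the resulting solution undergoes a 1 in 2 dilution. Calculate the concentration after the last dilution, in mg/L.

Overall dilution factor = 5 × 40.05 × 2 × 6 × 2 = 4806.
46.3 g/L / 4806 = 9.63 × 10⁻³ g/L = 9.63 mg/L.

9.63 mg/L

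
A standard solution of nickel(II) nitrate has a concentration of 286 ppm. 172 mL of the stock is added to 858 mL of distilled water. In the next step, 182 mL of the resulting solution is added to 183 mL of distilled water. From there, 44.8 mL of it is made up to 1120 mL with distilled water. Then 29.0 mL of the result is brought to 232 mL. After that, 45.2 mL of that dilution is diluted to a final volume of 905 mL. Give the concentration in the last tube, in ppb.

5.95 ppb

Overall dilution factor = 5.988 × 2.005 × 25 × 8 × 20.02 = 4.81 × 10⁴.
286 ppm / 4.81 × 10⁴ = 5.95 × 10⁻³ ppm = 5.95 ppb.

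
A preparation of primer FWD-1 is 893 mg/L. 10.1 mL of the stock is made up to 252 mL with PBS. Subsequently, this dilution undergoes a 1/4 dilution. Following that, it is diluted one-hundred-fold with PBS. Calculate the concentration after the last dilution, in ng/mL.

Overall dilution factor = 24.95 × 4 × 100 = 9980.
893 mg/L / 9980 = 0.0895 mg/L = 89.5 ng/mL.

89.5 ng/mL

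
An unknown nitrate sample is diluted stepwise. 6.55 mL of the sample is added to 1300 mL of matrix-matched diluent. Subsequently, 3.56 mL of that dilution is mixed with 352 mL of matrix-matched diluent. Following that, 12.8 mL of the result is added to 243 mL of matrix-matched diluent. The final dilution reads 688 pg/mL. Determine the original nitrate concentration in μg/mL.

Overall dilution factor = 199.5 × 99.88 × 19.98 = 3.98 × 10⁵.
Original = 688 pg/mL × 3.98 × 10⁵ = 2.74 × 10⁸ pg/mL = 274 μg/mL.

274 μg/mL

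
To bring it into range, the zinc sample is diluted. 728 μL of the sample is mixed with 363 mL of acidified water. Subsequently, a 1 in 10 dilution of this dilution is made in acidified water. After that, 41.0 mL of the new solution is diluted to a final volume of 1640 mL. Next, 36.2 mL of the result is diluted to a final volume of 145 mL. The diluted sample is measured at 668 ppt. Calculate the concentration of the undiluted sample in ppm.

Overall dilution factor = 499.6 × 10 × 40 × 4.006 = 8.01 × 10⁵.
Original = 668 ppt × 8.01 × 10⁵ = 5.35 × 10⁸ ppt = 535 ppm.

535 ppm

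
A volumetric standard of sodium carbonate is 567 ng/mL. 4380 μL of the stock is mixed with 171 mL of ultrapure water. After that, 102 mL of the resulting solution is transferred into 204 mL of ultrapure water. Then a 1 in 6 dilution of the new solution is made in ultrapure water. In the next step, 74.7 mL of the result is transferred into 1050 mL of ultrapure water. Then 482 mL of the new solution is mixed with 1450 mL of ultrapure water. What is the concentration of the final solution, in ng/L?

Overall dilution factor = 40.04 × 3 × 6 × 15.06 × 4.008 = 4.35 × 10⁴.
567 ng/mL / 4.35 × 10⁴ = 0.0130 ng/mL = 13.0 ng/L.

13.0 ng/L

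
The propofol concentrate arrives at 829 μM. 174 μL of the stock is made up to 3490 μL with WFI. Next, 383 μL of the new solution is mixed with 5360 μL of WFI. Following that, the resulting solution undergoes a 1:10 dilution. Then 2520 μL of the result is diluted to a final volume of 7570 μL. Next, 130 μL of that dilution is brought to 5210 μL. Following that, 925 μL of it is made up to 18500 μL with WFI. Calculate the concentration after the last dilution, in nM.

Overall dilution factor = 20.06 × 14.99 × 10 × 3.004 × 40.08 × 20 = 7.24 × 10⁶.
829 μM / 7.24 × 10⁶ = 1.14 × 10⁻⁴ μM = 0.114 nM.

0.114 nM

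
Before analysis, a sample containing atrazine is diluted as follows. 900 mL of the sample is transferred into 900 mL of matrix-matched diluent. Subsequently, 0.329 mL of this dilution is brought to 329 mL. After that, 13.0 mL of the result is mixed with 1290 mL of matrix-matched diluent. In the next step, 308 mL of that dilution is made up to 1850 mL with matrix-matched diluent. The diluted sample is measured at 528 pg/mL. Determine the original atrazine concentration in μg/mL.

Overall dilution factor = 2 × 1000 × 100.2 × 6.006 = 1.20 × 10⁶.
Original = 528 pg/mL × 1.20 × 10⁶ = 6.36 × 10⁸ pg/mL = 636 μg/mL.

636 μg/mL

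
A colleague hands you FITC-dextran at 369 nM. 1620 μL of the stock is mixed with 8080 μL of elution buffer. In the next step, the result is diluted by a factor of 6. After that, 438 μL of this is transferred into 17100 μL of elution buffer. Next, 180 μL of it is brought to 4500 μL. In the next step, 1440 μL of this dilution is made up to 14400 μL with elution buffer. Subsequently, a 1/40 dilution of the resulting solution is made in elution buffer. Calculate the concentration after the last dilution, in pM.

Overall dilution factor = 5.988 × 6 × 40.04 × 25 × 10 × 40 = 1.44 × 10⁷.
369 nM / 1.44 × 10⁷ = 2.57 × 10⁻⁵ nM = 0.0257 pM.

0.0257 pM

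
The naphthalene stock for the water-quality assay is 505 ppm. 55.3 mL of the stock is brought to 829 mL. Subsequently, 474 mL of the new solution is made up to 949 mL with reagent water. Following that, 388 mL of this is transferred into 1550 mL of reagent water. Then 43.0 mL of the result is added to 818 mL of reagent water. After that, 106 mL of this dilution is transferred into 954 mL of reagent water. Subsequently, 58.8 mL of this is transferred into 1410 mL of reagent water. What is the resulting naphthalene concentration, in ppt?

673 ppt

Overall dilution factor = 14.99 × 2.002 × 4.995 × 20.02 × 10 × 24.98 = 7.50 × 10⁵.
505 ppm / 7.50 × 10⁵ = 6.73 × 10⁻⁴ ppm = 673 ppt.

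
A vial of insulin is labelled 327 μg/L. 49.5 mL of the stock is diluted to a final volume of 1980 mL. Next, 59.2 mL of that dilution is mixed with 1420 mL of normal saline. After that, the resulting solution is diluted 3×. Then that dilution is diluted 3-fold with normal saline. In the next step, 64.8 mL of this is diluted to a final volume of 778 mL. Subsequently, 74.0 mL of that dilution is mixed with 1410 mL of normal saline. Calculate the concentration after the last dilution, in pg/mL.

0.151 pg/mL

Overall dilution factor = 40 × 24.99 × 3 × 3 × 12.01 × 20.05 = 2.17 × 10⁶.
327 μg/L / 2.17 × 10⁶ = 1.51 × 10⁻⁴ μg/L = 0.151 pg/mL.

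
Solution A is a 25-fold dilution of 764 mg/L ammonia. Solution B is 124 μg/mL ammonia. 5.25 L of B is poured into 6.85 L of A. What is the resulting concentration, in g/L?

C_A = 764 mg/L / 25 = 30.6 mg/L.
C_B = 124 μg/mL = 124 mg/L.
C_mix = (C_A·V_A + C_B·V_B)/(V_A + V_B) = (30.6×6.85 + 124×5.25) / 12.10 = 71.1 mg/L = 0.0711 g/L.

0.0711 g/L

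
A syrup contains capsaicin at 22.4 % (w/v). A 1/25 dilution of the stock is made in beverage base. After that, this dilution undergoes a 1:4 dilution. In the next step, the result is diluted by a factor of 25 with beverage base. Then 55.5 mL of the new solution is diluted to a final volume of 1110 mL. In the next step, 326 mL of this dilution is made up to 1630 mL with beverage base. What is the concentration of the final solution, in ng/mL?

Overall dilution factor = 25 × 4 × 25 × 20 × 5 = 2.50 × 10⁵.
22.4 % (w/v) / 2.50 × 10⁵ = 8.96 × 10⁻⁵ % (w/v) = 896 ng/mL.

896 ng/mL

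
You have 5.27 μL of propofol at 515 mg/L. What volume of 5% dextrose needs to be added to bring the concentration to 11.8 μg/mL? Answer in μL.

225 μL

11.8 μg/mL = 11.8 mg/L.
V₂ = C₁V₁/C₂ = 515 × 5.27 / 11.8 = 230 μL.
Diluent to add = V₂ − V₁ = 230 − 5.27 = 225 μL.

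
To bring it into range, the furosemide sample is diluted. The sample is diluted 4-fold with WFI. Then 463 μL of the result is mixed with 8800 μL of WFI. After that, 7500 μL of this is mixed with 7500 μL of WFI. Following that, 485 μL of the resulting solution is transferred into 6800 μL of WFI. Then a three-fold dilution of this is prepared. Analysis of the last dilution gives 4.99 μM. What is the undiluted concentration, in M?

Overall dilution factor = 4 × 20.01 × 2 × 15.02 × 3 = 7212.
Original = 4.99 μM × 7212 = 3.60 × 10⁴ μM = 0.0360 M.

0.0360 M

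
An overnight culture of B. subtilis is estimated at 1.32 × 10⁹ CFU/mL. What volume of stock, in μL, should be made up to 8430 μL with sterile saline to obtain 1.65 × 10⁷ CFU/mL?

105 μL

V₁ = C₂V₂/C₁ = 1.65 × 10⁷ × 8430 / 1.32 × 10⁹ = 105 μL.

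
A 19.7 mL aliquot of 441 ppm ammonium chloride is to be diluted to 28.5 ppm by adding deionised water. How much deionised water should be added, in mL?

V₂ = C₁V₁/C₂ = 441 × 19.7 / 28.5 = 305 mL.
Diluent to add = V₂ − V₁ = 305 − 19.7 = 285 mL.

285 mL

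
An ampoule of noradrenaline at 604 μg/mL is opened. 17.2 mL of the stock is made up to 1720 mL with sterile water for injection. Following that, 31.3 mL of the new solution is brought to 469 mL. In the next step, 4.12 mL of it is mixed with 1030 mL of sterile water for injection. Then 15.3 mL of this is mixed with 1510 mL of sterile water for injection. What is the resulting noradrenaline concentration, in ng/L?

16.1 ng/L

Overall dilution factor = 100 × 14.98 × 251 × 99.69 = 3.75 × 10⁷.
604 μg/mL / 3.75 × 10⁷ = 1.61 × 10⁻⁵ μg/mL = 16.1 ng/L.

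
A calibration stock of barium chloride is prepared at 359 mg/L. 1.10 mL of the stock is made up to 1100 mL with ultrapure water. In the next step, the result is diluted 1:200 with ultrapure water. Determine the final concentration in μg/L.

Overall dilution factor = 1000 × 200 = 2.00 × 10⁵.
359 mg/L / 2.00 × 10⁵ = 1.80 × 10⁻³ mg/L = 1.80 μg/L.

1.80 μg/L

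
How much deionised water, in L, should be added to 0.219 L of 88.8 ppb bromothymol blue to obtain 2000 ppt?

9.50 L

2000 ppt = 2.00 ppb.
V₂ = C₁V₁/C₂ = 88.8 × 0.219 / 2.00 = 9.72 L.
Diluent to add = V₂ − V₁ = 9.72 − 0.219 = 9.50 L.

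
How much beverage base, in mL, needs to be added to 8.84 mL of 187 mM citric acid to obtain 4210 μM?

4210 μM = 4.21 mM.
V₂ = C₁V₁/C₂ = 187 × 8.84 / 4.21 = 393 mL.
Diluent to add = V₂ − V₁ = 393 − 8.84 = 384 mL.

384 mL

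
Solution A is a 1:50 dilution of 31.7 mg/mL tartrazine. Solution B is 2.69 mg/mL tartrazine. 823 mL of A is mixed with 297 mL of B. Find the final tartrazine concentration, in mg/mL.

1.18 mg/mL

C_A = 31.7 mg/mL / 50 = 0.634 mg/mL.
C_mix = (C_A·V_A + C_B·V_B)/(V_A + V_B) = (0.634×823 + 2.69×297) / 1120 = 1.18 mg/mL.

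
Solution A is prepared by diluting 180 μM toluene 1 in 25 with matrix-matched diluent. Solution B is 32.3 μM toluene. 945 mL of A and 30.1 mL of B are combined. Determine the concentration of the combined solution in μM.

7.97 μM

C_A = 180 μM / 25 = 7.20 μM.
C_mix = (C_A·V_A + C_B·V_B)/(V_A + V_B) = (7.20×945 + 32.3×30.1) / 975.1 = 7.97 μM.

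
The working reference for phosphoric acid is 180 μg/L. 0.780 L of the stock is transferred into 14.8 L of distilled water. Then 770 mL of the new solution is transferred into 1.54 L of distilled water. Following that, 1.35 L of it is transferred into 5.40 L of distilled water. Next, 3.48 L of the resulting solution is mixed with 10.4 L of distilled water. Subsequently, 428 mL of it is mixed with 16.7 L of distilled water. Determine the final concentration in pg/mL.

Overall dilution factor = 19.97 × 3 × 5 × 3.989 × 40.02 = 4.78 × 10⁴.
180 μg/L / 4.78 × 10⁴ = 3.76 × 10⁻³ μg/L = 3.76 pg/mL.

3.76 pg/mL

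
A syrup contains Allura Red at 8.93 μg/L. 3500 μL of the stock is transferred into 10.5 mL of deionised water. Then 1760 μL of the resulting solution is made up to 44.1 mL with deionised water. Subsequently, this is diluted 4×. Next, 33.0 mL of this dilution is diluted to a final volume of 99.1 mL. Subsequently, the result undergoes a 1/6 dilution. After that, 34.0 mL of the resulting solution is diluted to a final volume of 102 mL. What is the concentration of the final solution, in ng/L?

0.412 ng/L

Overall dilution factor = 4 × 25.06 × 4 × 3.003 × 6 × 3 = 2.17 × 10⁴.
8.93 μg/L / 2.17 × 10⁴ = 4.12 × 10⁻⁴ μg/L = 0.412 ng/L.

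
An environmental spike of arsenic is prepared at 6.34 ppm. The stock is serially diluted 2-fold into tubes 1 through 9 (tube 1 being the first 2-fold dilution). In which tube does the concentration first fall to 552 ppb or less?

tube 4

Tube n has concentration 6.34 ppm / 2ⁿ.
Need 2ⁿ ≥ 6.34 ppm / 552 ppb = 11.5, so n ≥ 3.52.
First such tube: n = 4.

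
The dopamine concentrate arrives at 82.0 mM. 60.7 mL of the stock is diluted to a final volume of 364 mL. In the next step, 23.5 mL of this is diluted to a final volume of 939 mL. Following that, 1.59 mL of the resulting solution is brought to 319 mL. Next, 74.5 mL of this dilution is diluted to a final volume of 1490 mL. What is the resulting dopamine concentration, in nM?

Overall dilution factor = 5.997 × 39.96 × 200.6 × 20 = 9.61 × 10⁵.
82.0 mM / 9.61 × 10⁵ = 8.53 × 10⁻⁵ mM = 85.3 nM.

85.3 nM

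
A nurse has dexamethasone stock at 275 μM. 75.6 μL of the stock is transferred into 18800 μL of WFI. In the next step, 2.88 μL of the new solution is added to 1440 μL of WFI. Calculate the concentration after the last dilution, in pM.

2200 pM

Overall dilution factor = 249.7 × 501 = 1.25 × 10⁵.
275 μM / 1.25 × 10⁵ = 2.20 × 10⁻³ μM = 2200 pM.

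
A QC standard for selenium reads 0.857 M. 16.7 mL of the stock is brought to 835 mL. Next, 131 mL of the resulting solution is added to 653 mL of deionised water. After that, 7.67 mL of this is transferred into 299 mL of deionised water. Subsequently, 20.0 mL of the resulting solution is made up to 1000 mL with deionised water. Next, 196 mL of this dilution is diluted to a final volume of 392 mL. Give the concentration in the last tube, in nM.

716 nM

Overall dilution factor = 50 × 5.985 × 39.98 × 50 × 2 = 1.20 × 10⁶.
0.857 M / 1.20 × 10⁶ = 7.16 × 10⁻⁷ M = 716 nM.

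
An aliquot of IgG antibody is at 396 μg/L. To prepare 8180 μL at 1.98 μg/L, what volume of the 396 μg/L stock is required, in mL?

V₁ = C₂V₂/C₁ = 1.98 × 8180 / 396 = 40.9 μL = 0.0409 mL.

0.0409 mL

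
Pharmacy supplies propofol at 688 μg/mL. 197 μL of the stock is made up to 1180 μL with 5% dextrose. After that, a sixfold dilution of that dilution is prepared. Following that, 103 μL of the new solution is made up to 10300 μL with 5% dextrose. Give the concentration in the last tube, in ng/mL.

191 ng/mL

Overall dilution factor = 5.990 × 6 × 100 = 3594.
688 μg/mL / 3594 = 0.191 μg/mL = 191 ng/mL.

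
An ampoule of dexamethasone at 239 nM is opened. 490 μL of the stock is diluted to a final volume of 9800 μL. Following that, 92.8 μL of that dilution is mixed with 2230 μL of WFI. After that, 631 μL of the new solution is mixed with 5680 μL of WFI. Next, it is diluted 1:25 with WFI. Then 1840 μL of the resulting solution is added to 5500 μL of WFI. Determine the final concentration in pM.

0.479 pM

Overall dilution factor = 20 × 25.03 × 10.00 × 25 × 3.989 = 4.99 × 10⁵.
239 nM / 4.99 × 10⁵ = 4.79 × 10⁻⁴ nM = 0.479 pM.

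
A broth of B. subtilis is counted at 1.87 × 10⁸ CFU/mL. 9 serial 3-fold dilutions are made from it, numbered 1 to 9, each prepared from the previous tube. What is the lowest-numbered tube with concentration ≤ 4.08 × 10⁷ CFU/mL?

tube 2

Tube n has concentration 1.87 × 10⁸ CFU/mL / 3ⁿ.
Need 3ⁿ ≥ 1.87 × 10⁸ CFU/mL / 4.08 × 10⁷ CFU/mL = 4.58, so n ≥ 1.39.
First such tube: n = 2.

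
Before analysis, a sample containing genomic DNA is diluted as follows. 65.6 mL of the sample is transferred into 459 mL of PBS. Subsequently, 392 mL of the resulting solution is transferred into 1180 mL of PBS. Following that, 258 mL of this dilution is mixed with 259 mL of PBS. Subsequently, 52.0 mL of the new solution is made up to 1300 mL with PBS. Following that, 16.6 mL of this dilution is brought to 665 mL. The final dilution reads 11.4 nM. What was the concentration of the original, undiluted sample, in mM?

Overall dilution factor = 7.997 × 4.010 × 2.004 × 25 × 40.06 = 6.44 × 10⁴.
Original = 11.4 nM × 6.44 × 10⁴ = 7.34 × 10⁵ nM = 0.734 mM.

0.734 mM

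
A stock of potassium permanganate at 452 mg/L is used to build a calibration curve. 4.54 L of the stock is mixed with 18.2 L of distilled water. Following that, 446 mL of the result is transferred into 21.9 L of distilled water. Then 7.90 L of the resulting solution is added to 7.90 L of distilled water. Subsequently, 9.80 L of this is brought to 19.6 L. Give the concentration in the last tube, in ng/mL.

450 ng/mL

Overall dilution factor = 5.009 × 50.10 × 2 × 2 = 1004.
452 mg/L / 1004 = 0.450 mg/L = 450 ng/mL.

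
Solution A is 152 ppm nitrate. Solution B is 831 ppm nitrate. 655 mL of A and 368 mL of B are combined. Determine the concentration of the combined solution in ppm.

C_mix = (C_A·V_A + C_B·V_B)/(V_A + V_B) = (152×655 + 831×368) / 1023 = 396 ppm.

396 ppm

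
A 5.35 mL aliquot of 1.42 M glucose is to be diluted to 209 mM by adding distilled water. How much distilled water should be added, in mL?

209 mM = 0.209 M.
V₂ = C₁V₁/C₂ = 1.42 × 5.35 / 0.209 = 36.3 mL.
Diluent to add = V₂ − V₁ = 36.3 − 5.35 = 31.0 mL.

31.0 mL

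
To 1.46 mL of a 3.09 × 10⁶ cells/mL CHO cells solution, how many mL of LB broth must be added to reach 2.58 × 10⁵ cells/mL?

V₂ = C₁V₁/C₂ = 3.09 × 10⁶ × 1.46 / 2.58 × 10⁵ = 17.5 mL.
Diluent to add = V₂ − V₁ = 17.5 − 1.46 = 16.0 mL.

16.0 mL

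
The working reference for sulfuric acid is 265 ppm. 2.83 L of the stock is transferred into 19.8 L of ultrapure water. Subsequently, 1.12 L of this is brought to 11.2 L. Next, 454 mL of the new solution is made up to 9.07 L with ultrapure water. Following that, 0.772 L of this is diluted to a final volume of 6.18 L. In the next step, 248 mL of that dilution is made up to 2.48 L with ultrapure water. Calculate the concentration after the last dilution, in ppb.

2.07 ppb

Overall dilution factor = 7.996 × 10 × 19.98 × 8.005 × 10 = 1.28 × 10⁵.
265 ppm / 1.28 × 10⁵ = 2.07 × 10⁻³ ppm = 2.07 ppb.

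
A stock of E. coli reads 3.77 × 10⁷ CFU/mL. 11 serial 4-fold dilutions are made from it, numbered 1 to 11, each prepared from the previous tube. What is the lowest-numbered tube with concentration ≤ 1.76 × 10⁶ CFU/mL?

tube 3

Tube n has concentration 3.77 × 10⁷ CFU/mL / 4ⁿ.
Need 4ⁿ ≥ 3.77 × 10⁷ CFU/mL / 1.76 × 10⁶ CFU/mL = 21.4, so n ≥ 2.21.
First such tube: n = 3.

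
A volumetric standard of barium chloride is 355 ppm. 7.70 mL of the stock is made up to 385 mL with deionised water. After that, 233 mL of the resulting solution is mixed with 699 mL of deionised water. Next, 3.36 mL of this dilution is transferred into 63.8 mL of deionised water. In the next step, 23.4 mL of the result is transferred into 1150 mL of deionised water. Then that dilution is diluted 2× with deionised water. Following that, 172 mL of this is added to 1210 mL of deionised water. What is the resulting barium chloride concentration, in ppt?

110 ppt

Overall dilution factor = 50 × 4 × 19.99 × 50.15 × 2 × 8.035 = 3.22 × 10⁶.
355 ppm / 3.22 × 10⁶ = 1.10 × 10⁻⁴ ppm = 110 ppt.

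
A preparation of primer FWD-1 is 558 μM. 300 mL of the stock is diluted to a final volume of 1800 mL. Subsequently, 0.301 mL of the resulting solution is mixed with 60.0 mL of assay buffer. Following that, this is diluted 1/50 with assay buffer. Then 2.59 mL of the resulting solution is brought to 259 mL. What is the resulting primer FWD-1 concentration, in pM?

Overall dilution factor = 6 × 200.3 × 50 × 100 = 6.01 × 10⁶.
558 μM / 6.01 × 10⁶ = 9.28 × 10⁻⁵ μM = 92.8 pM.

92.8 pM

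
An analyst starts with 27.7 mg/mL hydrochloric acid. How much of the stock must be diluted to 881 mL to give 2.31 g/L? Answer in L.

2.31 g/L = 2.31 mg/mL.
V₁ = C₂V₂/C₁ = 2.31 × 881 / 27.7 = 73.5 mL = 0.0735 L.

0.0735 L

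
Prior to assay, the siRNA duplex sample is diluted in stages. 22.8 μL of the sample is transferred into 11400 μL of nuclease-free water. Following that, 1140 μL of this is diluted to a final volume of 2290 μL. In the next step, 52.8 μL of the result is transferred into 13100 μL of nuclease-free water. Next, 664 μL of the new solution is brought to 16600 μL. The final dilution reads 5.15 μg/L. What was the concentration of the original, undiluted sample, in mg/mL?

32.3 mg/mL

Overall dilution factor = 501 × 2.009 × 249.1 × 25 = 6.27 × 10⁶.
Original = 5.15 μg/L × 6.27 × 10⁶ = 3.23 × 10⁷ μg/L = 32.3 mg/mL.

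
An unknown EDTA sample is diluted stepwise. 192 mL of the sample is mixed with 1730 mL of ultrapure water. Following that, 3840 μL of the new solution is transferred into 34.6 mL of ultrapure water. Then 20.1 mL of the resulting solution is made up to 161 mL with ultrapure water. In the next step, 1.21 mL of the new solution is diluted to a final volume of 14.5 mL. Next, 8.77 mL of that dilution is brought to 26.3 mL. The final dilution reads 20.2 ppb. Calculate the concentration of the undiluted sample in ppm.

583 ppm

Overall dilution factor = 10.01 × 10.01 × 8.010 × 11.98 × 2.999 = 2.88 × 10⁴.
Original = 20.2 ppb × 2.88 × 10⁴ = 5.83 × 10⁵ ppb = 583 ppm.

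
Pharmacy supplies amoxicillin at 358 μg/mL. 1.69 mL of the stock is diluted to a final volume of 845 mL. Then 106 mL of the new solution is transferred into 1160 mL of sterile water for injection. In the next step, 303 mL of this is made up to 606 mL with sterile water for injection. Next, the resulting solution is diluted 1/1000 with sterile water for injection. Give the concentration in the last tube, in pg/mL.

Overall dilution factor = 500 × 11.94 × 2 × 1000 = 1.19 × 10⁷.
358 μg/mL / 1.19 × 10⁷ = 3.00 × 10⁻⁵ μg/mL = 30.0 pg/mL.

30.0 pg/mL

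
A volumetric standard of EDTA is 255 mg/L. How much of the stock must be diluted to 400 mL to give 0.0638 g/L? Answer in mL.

100 mL

0.0638 g/L = 63.8 mg/L.
V₁ = C₂V₂/C₁ = 63.8 × 400 / 255 = 100 mL.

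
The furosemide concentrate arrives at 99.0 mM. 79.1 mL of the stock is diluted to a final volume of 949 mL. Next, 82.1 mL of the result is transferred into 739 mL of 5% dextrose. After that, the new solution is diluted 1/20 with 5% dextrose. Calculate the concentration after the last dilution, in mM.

Overall dilution factor = 12.00 × 10.00 × 20 = 2400.
99.0 mM / 2400 = 0.0413 mM.

0.0413 mM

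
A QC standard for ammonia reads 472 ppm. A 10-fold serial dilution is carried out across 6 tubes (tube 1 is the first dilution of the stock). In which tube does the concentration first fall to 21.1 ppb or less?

Tube n has concentration 472 ppm / 10ⁿ.
Need 10ⁿ ≥ 472 ppm / 21.1 ppb = 2.24 × 10⁴, so n ≥ 4.35.
First such tube: n = 5.

tube 5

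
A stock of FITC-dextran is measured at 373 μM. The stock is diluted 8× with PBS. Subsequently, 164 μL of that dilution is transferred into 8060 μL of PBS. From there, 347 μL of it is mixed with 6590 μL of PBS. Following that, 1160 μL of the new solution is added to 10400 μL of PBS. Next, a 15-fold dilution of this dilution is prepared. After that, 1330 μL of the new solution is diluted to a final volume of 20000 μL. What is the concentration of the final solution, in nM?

0.0207 nM

Overall dilution factor = 8 × 50.15 × 19.99 × 9.966 × 15 × 15.04 = 1.80 × 10⁷.
373 μM / 1.80 × 10⁷ = 2.07 × 10⁻⁵ μM = 0.0207 nM.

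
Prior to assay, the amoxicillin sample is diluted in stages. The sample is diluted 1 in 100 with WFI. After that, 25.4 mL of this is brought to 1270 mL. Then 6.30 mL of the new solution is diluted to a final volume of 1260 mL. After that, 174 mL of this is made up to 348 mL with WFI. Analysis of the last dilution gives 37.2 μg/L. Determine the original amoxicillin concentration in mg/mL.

Overall dilution factor = 100 × 50 × 200 × 2 = 2.00 × 10⁶.
Original = 37.2 μg/L × 2.00 × 10⁶ = 7.44 × 10⁷ μg/L = 74.4 mg/mL.

74.4 mg/mL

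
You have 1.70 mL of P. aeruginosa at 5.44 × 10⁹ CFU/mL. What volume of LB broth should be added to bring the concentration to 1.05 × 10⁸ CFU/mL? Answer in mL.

86.4 mL

V₂ = C₁V₁/C₂ = 5.44 × 10⁹ × 1.70 / 1.05 × 10⁸ = 88.1 mL.
Diluent to add = V₂ − V₁ = 88.1 − 1.70 = 86.4 mL.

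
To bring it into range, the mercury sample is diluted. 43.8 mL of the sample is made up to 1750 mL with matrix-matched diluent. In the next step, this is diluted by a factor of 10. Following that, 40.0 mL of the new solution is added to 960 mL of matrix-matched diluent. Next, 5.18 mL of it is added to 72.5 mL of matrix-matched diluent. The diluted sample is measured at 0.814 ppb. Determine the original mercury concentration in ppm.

Overall dilution factor = 39.95 × 10 × 25 × 15.00 = 1.50 × 10⁵.
Original = 0.814 ppb × 1.50 × 10⁵ = 1.22 × 10⁵ ppb = 122 ppm.

122 ppm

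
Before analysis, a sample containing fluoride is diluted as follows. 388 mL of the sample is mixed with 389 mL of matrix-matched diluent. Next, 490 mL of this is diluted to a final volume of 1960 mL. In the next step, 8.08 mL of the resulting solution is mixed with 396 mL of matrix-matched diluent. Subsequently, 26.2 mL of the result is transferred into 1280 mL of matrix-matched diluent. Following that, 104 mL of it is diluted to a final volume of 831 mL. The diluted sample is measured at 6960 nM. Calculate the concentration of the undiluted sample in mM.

Overall dilution factor = 2.003 × 4 × 50.01 × 49.85 × 7.990 = 1.60 × 10⁵.
Original = 6960 nM × 1.60 × 10⁵ = 1.11 × 10⁹ nM = 1110 mM.

1110 mM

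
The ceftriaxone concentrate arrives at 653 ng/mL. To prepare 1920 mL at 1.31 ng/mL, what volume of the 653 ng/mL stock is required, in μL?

V₁ = C₂V₂/C₁ = 1.31 × 1920 / 653 = 3.85 mL = 3850 μL.

3850 μL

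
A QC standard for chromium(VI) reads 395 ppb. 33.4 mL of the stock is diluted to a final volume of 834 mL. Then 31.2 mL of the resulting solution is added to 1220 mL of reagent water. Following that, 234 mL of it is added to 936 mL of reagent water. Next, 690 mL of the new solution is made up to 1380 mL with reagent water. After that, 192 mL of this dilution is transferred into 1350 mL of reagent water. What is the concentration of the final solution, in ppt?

Overall dilution factor = 24.97 × 40.10 × 5 × 2 × 8.031 = 8.04 × 10⁴.
395 ppb / 8.04 × 10⁴ = 4.91 × 10⁻³ ppb = 4.91 ppt.

4.91 ppt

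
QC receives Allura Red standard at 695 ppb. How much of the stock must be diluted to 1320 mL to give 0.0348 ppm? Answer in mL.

66.1 mL

0.0348 ppm = 34.8 ppb.
V₁ = C₂V₂/C₁ = 34.8 × 1320 / 695 = 66.1 mL.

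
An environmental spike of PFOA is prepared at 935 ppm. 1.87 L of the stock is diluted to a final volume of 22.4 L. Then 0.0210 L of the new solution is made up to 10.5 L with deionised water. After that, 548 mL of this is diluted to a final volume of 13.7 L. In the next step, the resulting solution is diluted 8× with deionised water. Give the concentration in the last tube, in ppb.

Overall dilution factor = 11.98 × 500 × 25 × 8 = 1.20 × 10⁶.
935 ppm / 1.20 × 10⁶ = 7.81 × 10⁻⁴ ppm = 0.781 ppb.

0.781 ppb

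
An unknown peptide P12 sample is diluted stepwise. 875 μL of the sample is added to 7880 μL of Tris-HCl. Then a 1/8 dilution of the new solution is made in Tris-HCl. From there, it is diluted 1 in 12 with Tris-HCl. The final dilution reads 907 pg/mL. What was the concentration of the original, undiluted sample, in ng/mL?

871 ng/mL

Overall dilution factor = 10.01 × 8 × 12 = 961.
Original = 907 pg/mL × 961 = 8.71 × 10⁵ pg/mL = 871 ng/mL.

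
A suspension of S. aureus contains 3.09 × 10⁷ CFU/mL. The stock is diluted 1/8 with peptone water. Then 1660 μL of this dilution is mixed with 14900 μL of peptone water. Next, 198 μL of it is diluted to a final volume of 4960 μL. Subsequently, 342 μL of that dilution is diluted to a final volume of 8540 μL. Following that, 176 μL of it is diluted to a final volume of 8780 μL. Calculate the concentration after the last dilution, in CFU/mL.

12.4 CFU/mL

Overall dilution factor = 8 × 9.976 × 25.05 × 24.97 × 49.89 = 2.49 × 10⁶.
3.09 × 10⁷ CFU/mL / 2.49 × 10⁶ = 12.4 CFU/mL.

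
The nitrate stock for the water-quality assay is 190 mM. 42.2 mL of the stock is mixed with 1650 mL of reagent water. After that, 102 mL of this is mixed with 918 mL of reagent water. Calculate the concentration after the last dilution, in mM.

0.474 mM

Overall dilution factor = 40.10 × 10 = 401.
190 mM / 401 = 0.474 mM.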